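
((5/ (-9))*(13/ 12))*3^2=-65/ 12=-5.42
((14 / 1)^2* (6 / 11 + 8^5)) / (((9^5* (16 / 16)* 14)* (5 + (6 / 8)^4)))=1291867136 / 884022579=1.46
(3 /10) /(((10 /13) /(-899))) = -35061 /100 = -350.61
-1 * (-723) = 723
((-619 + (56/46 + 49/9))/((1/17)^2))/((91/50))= -97233.92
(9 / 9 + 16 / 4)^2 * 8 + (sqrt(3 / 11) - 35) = sqrt(33) / 11 + 165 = 165.52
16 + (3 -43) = -24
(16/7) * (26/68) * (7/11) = 104/187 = 0.56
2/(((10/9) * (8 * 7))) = 9/280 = 0.03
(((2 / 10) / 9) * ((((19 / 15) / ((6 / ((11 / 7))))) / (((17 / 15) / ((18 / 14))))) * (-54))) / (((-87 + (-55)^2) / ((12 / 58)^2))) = -33858 / 5145561785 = -0.00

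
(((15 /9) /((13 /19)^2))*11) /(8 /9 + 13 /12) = 238260 /11999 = 19.86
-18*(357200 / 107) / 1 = -6429600 / 107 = -60089.72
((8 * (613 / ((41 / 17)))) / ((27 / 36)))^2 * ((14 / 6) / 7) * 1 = 111203574784 / 45387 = 2450119.52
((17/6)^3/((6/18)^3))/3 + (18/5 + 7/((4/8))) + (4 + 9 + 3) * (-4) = 18997/120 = 158.31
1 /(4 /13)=13 /4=3.25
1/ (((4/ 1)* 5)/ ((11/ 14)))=11/ 280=0.04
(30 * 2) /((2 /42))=1260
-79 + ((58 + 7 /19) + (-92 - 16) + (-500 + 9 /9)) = -11925 /19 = -627.63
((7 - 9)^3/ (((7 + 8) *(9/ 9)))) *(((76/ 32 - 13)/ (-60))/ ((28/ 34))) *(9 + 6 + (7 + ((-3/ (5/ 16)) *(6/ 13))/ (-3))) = -31501/ 11700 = -2.69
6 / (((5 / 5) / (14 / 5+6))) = 264 / 5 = 52.80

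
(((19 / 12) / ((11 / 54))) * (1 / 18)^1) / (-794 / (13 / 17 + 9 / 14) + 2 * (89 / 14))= -44555 / 56891516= -0.00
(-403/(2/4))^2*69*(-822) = -36846054648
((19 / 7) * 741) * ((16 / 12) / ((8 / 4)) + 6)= 93860 / 7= 13408.57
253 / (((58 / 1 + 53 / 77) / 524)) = 10208044 / 4519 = 2258.92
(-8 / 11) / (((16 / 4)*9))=-2 / 99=-0.02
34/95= 0.36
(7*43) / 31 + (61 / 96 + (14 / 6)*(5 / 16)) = 32957 / 2976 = 11.07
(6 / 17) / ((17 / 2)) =12 / 289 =0.04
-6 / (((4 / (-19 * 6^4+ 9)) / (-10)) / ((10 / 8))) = -1846125 / 4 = -461531.25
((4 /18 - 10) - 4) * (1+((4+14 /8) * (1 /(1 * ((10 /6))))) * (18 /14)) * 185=-872867 /63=-13855.03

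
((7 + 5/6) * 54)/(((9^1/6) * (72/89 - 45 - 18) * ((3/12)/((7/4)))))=-58562/1845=-31.74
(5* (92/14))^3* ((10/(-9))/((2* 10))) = -6083500/3087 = -1970.68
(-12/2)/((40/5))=-3/4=-0.75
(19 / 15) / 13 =19 / 195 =0.10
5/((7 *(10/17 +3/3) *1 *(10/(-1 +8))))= 17/54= 0.31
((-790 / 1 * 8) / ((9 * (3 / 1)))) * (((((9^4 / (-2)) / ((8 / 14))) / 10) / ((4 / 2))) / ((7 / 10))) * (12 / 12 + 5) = 575910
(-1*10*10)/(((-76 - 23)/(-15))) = -500/33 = -15.15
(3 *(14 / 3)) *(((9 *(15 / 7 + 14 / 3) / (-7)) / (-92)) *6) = 1287 / 161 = 7.99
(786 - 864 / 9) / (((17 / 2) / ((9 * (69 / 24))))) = 71415 / 34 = 2100.44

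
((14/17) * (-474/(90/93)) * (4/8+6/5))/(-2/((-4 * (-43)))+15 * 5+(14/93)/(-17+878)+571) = -1.06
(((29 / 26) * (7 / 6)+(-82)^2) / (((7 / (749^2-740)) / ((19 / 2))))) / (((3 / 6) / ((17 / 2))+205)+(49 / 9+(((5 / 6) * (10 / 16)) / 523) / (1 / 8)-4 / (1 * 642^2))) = 87449060789933291339 / 3600001701996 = 24291394.29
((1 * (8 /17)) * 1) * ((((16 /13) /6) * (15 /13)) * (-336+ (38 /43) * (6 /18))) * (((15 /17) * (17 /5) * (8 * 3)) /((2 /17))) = -166295040 /7267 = -22883.59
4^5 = 1024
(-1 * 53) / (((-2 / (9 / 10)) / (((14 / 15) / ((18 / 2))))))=371 / 150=2.47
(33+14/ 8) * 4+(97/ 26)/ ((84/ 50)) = 154213/ 1092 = 141.22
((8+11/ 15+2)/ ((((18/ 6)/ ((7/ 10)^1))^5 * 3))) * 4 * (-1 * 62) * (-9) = 83883737/ 15187500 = 5.52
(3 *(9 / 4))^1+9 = 63 / 4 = 15.75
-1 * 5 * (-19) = 95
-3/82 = -0.04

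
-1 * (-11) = 11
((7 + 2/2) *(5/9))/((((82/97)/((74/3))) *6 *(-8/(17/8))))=-305065/53136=-5.74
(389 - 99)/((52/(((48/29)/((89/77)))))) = 7.99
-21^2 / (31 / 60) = -26460 / 31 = -853.55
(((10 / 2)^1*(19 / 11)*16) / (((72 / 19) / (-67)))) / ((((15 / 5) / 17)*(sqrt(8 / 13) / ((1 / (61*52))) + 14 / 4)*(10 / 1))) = 5756506 / 7355777319 - 802621408*sqrt(26) / 7355777319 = -0.56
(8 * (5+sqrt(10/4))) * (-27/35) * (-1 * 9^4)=708588 * sqrt(10)/35+1417176/7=266475.20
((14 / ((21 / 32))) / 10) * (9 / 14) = 48 / 35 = 1.37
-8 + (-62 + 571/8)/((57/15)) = -841/152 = -5.53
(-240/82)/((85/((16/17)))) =-384/11849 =-0.03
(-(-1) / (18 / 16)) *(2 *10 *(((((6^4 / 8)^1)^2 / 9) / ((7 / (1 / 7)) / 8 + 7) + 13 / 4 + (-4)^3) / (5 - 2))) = 6696 / 7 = 956.57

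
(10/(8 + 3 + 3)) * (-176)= -880/7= -125.71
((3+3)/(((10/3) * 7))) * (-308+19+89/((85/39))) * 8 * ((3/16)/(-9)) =10.64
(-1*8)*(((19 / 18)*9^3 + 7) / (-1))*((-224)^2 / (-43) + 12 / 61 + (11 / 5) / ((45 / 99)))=-473280582804 / 65575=-7217393.56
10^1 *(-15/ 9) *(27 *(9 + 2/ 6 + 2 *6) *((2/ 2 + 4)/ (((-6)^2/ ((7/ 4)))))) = -7000/ 3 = -2333.33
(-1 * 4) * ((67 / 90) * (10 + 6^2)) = -136.98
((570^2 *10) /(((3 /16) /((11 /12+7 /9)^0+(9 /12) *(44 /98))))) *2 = 2269968000 /49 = 46325877.55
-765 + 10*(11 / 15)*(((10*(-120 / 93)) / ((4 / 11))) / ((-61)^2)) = -264754745 / 346053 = -765.07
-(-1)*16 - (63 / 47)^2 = 31375 / 2209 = 14.20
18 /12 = 1.50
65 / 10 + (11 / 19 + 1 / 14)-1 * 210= -26979 / 133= -202.85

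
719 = 719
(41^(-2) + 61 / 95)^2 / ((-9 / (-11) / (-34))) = -437752393056 / 25502493025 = -17.17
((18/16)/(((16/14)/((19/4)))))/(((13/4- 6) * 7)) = -171/704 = -0.24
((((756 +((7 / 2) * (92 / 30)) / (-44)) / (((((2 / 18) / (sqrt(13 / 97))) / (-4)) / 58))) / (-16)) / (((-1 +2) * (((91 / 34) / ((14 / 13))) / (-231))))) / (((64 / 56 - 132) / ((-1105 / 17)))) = -108445386987 * sqrt(1261) / 2310152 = -1666971.10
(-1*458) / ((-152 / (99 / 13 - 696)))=-107859 / 52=-2074.21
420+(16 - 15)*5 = 425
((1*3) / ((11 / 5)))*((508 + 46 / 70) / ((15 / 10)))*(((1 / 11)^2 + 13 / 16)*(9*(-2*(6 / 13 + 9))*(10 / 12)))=-7456163445 / 138424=-53864.67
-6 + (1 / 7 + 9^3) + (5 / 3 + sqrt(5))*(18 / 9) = 2*sqrt(5) + 15256 / 21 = 730.95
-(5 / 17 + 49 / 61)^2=-1295044 / 1075369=-1.20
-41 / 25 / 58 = -0.03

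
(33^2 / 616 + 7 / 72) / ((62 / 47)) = 11045 / 7812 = 1.41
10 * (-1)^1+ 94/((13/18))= 1562/13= 120.15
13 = 13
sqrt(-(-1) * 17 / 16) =sqrt(17) / 4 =1.03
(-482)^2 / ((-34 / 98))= -11383876 / 17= -669639.76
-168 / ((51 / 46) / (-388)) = 999488 / 17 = 58793.41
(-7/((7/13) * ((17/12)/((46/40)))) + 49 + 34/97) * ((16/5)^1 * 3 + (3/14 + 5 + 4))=30092133/41225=729.95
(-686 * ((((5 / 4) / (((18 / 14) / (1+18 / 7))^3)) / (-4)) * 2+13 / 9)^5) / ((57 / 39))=7335547221924416290357065959 / 64093085856535855104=114451459.53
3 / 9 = 1 / 3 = 0.33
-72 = -72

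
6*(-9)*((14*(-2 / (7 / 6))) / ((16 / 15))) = 1215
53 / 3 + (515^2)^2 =211032901928 / 3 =70344300642.67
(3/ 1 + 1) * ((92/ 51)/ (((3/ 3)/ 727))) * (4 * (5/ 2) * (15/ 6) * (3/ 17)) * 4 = 26753600/ 289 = 92573.01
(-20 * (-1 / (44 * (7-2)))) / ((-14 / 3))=-3 / 154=-0.02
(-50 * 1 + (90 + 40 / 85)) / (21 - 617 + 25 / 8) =-5504 / 80631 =-0.07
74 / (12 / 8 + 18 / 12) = 74 / 3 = 24.67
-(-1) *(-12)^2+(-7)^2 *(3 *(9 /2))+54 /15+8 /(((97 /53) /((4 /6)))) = 2362961 /2910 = 812.01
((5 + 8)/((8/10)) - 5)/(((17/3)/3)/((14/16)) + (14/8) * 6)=567/638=0.89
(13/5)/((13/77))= 77/5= 15.40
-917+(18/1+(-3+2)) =-900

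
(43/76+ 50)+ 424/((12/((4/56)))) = 84731/1596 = 53.09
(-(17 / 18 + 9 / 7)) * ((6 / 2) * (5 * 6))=-1405 / 7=-200.71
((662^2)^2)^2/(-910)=-18443099949536387051648/455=-40534285603376674838.79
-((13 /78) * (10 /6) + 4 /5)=-97 /90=-1.08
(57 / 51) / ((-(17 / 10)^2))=-1900 / 4913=-0.39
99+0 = 99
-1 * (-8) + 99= 107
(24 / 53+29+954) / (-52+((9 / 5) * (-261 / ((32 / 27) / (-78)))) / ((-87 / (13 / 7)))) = -29188880 / 21132319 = -1.38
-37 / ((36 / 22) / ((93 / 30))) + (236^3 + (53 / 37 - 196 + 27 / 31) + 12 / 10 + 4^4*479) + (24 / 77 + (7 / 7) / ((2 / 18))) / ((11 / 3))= 2319955322319751 / 174871620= 13266619.95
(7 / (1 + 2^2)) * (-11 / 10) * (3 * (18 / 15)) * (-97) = 67221 / 125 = 537.77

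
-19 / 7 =-2.71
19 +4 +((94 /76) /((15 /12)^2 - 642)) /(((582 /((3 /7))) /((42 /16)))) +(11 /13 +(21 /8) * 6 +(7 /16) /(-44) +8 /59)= 405059681206419 /10197415012928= 39.72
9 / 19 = 0.47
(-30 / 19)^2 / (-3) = -300 / 361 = -0.83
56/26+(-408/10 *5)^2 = 41618.15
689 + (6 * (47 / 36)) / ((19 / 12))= 13185 / 19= 693.95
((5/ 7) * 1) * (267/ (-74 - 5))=-1335/ 553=-2.41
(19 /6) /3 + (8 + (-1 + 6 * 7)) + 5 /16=7253 /144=50.37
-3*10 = -30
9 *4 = 36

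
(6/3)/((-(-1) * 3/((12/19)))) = 8/19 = 0.42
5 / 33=0.15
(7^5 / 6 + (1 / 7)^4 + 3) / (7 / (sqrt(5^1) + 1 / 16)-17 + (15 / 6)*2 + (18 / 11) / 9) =-319.64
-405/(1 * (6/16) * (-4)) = 270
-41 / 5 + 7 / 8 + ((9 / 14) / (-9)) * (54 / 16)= -4237 / 560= -7.57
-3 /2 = -1.50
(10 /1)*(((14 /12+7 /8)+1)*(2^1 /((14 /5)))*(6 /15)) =365 /42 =8.69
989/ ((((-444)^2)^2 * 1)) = 989/ 38862602496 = 0.00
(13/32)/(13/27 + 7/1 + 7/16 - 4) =351/3386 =0.10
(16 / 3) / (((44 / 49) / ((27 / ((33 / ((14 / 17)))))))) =8232 / 2057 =4.00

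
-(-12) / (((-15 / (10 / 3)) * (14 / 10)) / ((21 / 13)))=-40 / 13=-3.08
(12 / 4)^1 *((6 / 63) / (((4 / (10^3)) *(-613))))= -500 / 4291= -0.12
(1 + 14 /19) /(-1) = -1.74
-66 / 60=-11 / 10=-1.10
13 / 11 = 1.18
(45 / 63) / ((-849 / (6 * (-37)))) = 370 / 1981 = 0.19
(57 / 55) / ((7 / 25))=285 / 77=3.70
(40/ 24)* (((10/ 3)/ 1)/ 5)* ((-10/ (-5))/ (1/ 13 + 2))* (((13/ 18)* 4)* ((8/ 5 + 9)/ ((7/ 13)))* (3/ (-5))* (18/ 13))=-143312/ 2835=-50.55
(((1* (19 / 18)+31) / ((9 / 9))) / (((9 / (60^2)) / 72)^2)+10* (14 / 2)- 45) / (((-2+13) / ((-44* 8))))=-850821120800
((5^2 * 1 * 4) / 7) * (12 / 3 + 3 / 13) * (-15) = -82500 / 91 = -906.59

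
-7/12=-0.58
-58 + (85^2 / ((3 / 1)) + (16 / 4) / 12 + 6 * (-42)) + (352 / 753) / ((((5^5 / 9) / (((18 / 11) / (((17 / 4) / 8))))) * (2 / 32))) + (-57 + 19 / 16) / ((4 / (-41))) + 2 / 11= 75221037934307 / 28162200000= 2670.99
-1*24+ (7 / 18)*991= 6505 / 18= 361.39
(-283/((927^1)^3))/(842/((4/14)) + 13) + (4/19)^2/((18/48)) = 100605014497517/851212740714480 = 0.12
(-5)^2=25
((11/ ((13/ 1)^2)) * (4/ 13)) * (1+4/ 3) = 308/ 6591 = 0.05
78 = 78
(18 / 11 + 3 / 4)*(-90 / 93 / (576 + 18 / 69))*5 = -60375 / 3013076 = -0.02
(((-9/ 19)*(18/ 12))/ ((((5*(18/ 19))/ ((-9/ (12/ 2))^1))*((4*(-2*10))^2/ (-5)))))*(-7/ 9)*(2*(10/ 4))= 7/ 10240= 0.00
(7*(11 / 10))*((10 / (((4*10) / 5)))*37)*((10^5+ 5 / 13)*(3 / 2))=11111142735 / 208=53418955.46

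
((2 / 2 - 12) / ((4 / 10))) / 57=-55 / 114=-0.48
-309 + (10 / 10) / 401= -123908 / 401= -309.00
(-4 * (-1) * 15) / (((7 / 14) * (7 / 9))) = 1080 / 7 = 154.29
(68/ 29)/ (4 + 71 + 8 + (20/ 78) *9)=0.03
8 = 8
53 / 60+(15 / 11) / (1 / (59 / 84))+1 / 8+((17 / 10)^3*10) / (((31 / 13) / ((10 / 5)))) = 61830841 / 1432200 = 43.17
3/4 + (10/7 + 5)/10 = 39/28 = 1.39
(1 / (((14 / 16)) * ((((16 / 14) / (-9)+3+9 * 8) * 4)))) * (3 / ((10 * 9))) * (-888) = -2664 / 23585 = -0.11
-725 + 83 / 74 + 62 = -48979 / 74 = -661.88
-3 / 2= -1.50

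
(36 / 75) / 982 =6 / 12275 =0.00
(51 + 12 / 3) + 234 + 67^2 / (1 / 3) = 13756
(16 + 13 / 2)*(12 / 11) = 24.55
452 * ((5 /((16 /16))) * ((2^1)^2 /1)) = 9040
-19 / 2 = -9.50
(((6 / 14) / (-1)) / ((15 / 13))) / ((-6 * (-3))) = -0.02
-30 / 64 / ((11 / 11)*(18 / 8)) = -5 / 24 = -0.21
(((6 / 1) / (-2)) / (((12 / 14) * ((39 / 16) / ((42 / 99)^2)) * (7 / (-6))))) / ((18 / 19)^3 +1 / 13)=21509824 / 90033075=0.24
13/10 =1.30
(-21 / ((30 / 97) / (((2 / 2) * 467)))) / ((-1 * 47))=317093 / 470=674.67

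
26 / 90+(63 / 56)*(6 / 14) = 1943 / 2520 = 0.77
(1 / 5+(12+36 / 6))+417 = 2176 / 5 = 435.20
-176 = -176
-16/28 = -4/7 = -0.57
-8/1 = -8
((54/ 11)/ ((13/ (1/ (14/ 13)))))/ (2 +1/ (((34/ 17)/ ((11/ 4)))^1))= 8/ 77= 0.10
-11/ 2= -5.50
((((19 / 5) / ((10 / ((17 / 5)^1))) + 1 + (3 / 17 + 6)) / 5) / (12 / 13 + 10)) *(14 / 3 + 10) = 1715571 / 754375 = 2.27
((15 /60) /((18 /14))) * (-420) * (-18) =1470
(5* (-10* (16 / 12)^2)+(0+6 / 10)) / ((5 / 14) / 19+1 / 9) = -1056818 / 1555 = -679.63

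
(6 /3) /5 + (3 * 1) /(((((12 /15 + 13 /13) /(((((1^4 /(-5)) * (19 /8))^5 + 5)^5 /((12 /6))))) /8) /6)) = 34341892818247029427999423954893728949719501 /281474976710656000000000000000000000000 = 122006.91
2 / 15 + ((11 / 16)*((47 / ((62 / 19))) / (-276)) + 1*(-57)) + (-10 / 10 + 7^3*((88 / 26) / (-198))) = -3404419933 / 53389440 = -63.77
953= 953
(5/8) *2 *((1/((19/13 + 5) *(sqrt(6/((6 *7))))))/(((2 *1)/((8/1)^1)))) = 65 *sqrt(7)/84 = 2.05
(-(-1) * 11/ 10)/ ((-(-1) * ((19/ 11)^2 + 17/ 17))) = 1331/ 4820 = 0.28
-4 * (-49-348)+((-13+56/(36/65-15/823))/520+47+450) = 2389861987/1146120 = 2085.18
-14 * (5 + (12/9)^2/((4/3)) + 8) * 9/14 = -129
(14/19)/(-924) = -1/1254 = -0.00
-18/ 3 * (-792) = 4752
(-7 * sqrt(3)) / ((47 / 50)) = -12.90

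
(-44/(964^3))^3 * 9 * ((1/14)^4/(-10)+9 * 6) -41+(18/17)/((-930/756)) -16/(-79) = -7484513407623316344487891457221156757/179664875318854214868321486053703680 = -41.66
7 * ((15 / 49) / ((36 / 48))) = 20 / 7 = 2.86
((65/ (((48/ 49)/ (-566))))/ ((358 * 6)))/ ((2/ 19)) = -17125745/ 103104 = -166.10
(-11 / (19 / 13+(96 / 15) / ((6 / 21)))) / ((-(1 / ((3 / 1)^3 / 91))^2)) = 1215 / 29939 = 0.04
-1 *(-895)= 895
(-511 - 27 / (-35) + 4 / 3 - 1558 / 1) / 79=-217024 / 8295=-26.16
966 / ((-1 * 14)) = -69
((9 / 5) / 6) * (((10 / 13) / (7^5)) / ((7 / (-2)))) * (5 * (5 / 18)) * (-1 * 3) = 25 / 1529437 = 0.00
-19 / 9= -2.11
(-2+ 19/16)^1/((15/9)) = -39/80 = -0.49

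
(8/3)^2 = 64/9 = 7.11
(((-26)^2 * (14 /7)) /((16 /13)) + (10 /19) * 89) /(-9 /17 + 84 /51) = 739891 /722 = 1024.78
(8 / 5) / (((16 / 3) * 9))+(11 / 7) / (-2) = -79 / 105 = -0.75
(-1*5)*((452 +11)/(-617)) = 2315/617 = 3.75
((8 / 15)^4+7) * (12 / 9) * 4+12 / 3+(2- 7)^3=-12641339 / 151875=-83.24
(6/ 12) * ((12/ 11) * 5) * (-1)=-30/ 11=-2.73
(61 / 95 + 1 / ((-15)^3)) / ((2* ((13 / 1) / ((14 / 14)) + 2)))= 20578 / 961875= 0.02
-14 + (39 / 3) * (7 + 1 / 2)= 167 / 2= 83.50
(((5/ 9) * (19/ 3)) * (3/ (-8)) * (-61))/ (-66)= -5795/ 4752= -1.22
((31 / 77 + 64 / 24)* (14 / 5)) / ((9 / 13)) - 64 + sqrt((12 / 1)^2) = -58786 / 1485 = -39.59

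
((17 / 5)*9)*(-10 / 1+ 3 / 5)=-287.64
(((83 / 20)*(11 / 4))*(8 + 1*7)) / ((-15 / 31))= -28303 / 80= -353.79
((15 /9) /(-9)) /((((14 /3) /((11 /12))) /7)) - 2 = -2.25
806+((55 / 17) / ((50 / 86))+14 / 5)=814.36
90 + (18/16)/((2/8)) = 189/2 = 94.50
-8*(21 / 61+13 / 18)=-4684 / 549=-8.53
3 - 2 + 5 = 6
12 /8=3 /2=1.50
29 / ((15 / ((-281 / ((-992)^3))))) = 8149 / 14642872320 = 0.00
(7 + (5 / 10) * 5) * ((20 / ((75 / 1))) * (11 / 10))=209 / 75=2.79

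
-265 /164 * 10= -1325 /82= -16.16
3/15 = 1/5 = 0.20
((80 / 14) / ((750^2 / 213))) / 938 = 71 / 30778125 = 0.00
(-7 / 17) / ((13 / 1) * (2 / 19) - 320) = 133 / 102918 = 0.00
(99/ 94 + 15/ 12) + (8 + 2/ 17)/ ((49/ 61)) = 1943273/ 156604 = 12.41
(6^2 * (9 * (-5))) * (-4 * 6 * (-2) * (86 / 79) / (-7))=12092.88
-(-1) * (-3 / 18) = -1 / 6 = -0.17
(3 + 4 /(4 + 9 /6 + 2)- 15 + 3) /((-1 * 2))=127 /30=4.23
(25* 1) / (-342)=-25 / 342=-0.07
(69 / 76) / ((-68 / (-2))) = 0.03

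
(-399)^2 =159201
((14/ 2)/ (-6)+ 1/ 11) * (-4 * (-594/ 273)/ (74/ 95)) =-40470/ 3367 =-12.02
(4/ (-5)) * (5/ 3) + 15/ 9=1/ 3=0.33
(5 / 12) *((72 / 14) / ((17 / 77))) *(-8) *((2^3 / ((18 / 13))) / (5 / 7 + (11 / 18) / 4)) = -3843840 / 7429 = -517.41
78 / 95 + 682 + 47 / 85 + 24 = 1142409 / 1615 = 707.37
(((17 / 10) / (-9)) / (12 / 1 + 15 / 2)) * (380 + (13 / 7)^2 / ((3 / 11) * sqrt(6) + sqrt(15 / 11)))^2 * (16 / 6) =-193686746015368 / 51917675355 - 2956096 * sqrt(165) / 440559 + 72307664 * sqrt(110) / 1331222445 + 2956096 * sqrt(6) / 146853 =-3766.96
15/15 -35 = -34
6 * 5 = 30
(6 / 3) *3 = 6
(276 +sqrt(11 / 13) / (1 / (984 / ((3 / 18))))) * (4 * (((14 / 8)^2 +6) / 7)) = 10005 / 7 +214020 * sqrt(143) / 91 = 29553.54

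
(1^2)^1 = 1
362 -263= 99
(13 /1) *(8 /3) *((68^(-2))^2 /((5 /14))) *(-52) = -1183 /5011260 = -0.00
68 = 68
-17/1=-17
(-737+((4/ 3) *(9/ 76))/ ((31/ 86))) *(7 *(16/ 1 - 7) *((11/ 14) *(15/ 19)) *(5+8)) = -8375184675/ 22382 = -374192.86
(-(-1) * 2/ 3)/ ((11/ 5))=0.30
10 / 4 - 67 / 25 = -0.18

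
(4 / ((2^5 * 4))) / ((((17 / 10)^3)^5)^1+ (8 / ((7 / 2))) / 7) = 1531250000000000 / 140274729523980973857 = 0.00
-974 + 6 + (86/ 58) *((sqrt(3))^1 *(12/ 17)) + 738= -230 + 516 *sqrt(3)/ 493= -228.19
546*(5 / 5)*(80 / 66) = 661.82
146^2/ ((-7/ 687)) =-14644092/ 7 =-2092013.14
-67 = -67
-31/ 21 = -1.48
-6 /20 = -3 /10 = -0.30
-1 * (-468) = 468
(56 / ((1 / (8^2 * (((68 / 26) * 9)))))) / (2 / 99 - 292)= -54286848 / 187889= -288.93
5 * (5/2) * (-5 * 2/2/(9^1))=-125/18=-6.94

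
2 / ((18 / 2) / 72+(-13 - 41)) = -16 / 431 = -0.04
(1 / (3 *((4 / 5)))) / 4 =5 / 48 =0.10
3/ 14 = 0.21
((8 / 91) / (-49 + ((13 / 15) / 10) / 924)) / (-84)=13200 / 618016217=0.00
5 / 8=0.62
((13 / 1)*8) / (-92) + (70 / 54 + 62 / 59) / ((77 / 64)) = 0.82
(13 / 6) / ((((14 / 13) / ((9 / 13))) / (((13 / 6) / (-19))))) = -169 / 1064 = -0.16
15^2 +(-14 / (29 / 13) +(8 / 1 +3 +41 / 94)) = 627417 / 2726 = 230.16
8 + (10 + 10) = 28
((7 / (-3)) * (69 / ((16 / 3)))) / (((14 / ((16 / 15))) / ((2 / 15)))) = -0.31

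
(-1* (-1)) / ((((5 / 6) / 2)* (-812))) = -3 / 1015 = -0.00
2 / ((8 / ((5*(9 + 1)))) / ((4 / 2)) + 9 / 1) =50 / 227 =0.22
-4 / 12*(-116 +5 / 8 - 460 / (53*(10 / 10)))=17533 / 424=41.35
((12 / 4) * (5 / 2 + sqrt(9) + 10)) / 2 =93 / 4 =23.25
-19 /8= -2.38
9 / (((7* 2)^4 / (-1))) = -9 / 38416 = -0.00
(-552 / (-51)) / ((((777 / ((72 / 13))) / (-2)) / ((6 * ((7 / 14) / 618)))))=-4416 / 5895617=-0.00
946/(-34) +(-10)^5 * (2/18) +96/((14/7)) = -11090.93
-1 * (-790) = 790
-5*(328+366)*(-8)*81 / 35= 449712 / 7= 64244.57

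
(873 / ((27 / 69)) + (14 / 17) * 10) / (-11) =-38067 / 187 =-203.57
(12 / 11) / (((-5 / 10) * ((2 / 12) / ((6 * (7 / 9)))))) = -672 / 11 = -61.09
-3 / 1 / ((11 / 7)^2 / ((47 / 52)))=-6909 / 6292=-1.10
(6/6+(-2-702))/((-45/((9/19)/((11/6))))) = 222/55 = 4.04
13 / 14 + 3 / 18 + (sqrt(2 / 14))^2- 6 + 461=9581 / 21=456.24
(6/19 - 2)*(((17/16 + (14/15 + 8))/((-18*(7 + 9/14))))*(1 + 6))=235102/274455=0.86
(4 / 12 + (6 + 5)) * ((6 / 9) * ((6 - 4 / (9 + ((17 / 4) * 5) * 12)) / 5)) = 2686 / 297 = 9.04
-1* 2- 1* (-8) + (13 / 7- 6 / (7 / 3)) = 37 / 7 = 5.29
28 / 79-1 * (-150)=11878 / 79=150.35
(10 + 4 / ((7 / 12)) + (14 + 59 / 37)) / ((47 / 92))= 773260 / 12173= 63.52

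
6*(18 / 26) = 54 / 13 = 4.15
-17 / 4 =-4.25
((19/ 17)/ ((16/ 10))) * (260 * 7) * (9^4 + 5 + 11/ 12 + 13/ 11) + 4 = 37475617477/ 4488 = 8350182.15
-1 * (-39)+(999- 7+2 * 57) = 1145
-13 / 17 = -0.76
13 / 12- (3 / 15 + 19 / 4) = -58 / 15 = -3.87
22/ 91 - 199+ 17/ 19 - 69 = -461407/ 1729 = -266.86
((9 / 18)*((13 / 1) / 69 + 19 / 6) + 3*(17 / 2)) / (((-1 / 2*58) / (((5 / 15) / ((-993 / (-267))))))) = -667589 / 7947972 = -0.08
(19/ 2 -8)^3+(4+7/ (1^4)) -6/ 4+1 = 111/ 8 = 13.88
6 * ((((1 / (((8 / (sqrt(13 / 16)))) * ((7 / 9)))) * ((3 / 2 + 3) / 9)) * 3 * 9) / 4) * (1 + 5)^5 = 177147 * sqrt(13) / 28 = 22811.16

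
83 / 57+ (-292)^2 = 4860131 / 57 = 85265.46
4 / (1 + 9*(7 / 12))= 16 / 25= 0.64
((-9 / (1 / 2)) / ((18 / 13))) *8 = -104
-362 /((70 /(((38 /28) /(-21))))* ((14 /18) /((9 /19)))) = 4887 /24010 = 0.20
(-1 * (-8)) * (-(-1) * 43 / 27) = 344 / 27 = 12.74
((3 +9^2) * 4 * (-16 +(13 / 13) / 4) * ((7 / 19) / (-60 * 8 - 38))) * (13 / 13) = 3.76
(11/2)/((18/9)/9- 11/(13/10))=-1287/1928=-0.67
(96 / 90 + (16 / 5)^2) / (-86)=-424 / 3225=-0.13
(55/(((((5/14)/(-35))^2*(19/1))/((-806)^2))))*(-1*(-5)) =1715753639600/19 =90302823136.84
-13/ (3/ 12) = -52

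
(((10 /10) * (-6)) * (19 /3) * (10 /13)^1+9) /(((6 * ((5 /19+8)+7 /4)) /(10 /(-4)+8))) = -54967 /29679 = -1.85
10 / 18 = 5 / 9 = 0.56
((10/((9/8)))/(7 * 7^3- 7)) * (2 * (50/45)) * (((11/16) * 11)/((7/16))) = 96800/678699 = 0.14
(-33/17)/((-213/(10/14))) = 55/8449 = 0.01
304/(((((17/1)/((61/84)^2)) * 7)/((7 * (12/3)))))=282796/7497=37.72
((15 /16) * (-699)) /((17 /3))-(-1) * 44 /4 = -28463 /272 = -104.64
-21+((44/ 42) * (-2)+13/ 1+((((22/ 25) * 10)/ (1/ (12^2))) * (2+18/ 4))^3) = 558824660129.94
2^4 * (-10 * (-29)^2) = -134560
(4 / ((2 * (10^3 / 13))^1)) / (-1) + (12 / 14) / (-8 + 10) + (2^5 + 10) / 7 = 22409 / 3500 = 6.40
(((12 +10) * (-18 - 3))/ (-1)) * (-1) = -462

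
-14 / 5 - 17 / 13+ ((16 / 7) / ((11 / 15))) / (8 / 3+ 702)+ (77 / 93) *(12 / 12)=-1611442114 / 491996505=-3.28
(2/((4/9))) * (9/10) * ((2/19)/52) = 81/9880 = 0.01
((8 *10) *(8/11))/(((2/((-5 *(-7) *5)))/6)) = 336000/11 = 30545.45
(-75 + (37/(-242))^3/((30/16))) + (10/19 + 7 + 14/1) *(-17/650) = -4959803232559/65636335050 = -75.56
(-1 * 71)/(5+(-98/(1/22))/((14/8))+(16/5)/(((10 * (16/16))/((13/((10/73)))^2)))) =-44375/1034327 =-0.04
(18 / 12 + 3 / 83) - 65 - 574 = -105819 / 166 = -637.46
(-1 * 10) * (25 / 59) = -250 / 59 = -4.24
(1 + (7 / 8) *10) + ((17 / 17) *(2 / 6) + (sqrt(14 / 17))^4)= 37321 / 3468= 10.76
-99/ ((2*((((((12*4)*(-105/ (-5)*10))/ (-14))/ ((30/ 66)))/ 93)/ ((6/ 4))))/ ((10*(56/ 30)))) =651/ 8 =81.38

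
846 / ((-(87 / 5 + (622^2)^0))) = -2115 / 46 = -45.98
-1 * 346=-346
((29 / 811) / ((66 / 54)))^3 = 17779581 / 709971013961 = 0.00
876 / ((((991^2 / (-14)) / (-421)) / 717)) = 3701974248 / 982081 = 3769.52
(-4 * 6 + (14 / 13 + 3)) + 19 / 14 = -3379 / 182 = -18.57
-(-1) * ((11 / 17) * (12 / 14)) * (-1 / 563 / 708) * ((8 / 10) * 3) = -66 / 19764115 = -0.00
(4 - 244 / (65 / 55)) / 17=-2632 / 221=-11.91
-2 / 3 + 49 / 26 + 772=60311 / 78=773.22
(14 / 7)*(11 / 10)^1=11 / 5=2.20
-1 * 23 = -23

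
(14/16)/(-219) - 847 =-1483951/1752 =-847.00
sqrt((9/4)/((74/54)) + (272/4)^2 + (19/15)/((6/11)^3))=sqrt(205519327910)/6660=68.07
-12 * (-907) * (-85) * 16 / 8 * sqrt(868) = -3700560 * sqrt(217) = -54512652.81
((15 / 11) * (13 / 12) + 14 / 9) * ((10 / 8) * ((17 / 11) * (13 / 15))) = 5.08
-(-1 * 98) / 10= 9.80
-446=-446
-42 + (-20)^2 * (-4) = -1642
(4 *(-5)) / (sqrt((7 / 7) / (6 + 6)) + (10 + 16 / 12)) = -8160 / 4621 + 120 *sqrt(3) / 4621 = -1.72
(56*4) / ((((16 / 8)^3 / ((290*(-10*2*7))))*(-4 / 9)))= 2557800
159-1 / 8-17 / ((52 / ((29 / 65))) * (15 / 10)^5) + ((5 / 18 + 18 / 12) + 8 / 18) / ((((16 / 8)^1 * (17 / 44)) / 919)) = 78239924161 / 27925560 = 2801.73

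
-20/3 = -6.67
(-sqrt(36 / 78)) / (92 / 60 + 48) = -15* sqrt(78) / 9659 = -0.01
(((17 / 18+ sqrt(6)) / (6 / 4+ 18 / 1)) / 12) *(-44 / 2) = -11 *sqrt(6) / 117 - 187 / 2106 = -0.32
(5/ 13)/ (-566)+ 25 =183945/ 7358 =25.00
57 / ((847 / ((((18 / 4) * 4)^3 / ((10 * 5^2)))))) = 166212 / 105875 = 1.57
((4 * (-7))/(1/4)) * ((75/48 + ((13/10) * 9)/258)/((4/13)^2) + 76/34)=-2152.44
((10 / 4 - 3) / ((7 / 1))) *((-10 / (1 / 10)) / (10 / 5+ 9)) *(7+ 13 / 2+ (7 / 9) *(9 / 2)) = 850 / 77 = 11.04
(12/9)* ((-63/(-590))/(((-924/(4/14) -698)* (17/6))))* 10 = -126/985949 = -0.00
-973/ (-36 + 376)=-973/ 340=-2.86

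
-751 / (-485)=751 / 485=1.55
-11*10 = -110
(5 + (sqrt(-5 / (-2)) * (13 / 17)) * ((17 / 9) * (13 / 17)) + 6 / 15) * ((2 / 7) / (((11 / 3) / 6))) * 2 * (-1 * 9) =-17496 / 385 - 6084 * sqrt(10) / 1309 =-60.14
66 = 66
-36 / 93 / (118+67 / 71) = -284 / 87265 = -0.00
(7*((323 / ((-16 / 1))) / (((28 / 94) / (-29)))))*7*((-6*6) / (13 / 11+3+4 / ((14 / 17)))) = -24547677 / 64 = -383557.45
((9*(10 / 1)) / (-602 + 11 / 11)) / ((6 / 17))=-255 / 601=-0.42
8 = 8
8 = 8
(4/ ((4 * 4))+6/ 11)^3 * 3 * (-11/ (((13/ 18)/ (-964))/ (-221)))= -4742789625/ 968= -4899576.06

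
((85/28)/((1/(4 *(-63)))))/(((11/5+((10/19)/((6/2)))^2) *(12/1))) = -4142475/144956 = -28.58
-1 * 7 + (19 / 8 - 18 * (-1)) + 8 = 171 / 8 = 21.38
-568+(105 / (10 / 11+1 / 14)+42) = -63256 / 151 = -418.91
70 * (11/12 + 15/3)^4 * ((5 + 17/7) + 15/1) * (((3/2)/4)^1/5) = 3989633917/27648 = 144301.00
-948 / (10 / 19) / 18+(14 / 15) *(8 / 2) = -96.33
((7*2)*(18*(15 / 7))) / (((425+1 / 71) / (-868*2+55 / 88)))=-133068555 / 60352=-2204.87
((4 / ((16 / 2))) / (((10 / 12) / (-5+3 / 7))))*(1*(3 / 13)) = -288 / 455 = -0.63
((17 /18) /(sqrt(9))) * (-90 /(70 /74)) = -629 /21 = -29.95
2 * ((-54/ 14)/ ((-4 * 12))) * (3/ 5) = 27/ 280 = 0.10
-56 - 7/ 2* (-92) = 266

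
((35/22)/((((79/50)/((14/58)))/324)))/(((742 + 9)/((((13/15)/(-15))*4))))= -458640/18925951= -0.02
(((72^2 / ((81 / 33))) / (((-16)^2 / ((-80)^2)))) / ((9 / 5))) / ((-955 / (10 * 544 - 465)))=-152809.77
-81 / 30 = -27 / 10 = -2.70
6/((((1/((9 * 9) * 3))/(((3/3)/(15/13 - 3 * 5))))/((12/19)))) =-6318/95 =-66.51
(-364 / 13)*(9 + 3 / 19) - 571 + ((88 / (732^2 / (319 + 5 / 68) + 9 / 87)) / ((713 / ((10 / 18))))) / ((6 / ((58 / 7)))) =-2238655658843251423 / 2705582368577277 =-827.42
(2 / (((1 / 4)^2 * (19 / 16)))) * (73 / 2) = 18688 / 19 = 983.58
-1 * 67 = -67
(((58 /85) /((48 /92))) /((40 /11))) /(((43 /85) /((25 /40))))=7337 /16512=0.44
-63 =-63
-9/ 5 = -1.80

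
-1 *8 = -8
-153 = -153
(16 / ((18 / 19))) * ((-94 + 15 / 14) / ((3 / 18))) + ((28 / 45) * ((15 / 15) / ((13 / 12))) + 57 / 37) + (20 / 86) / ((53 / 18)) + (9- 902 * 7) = -1809336348488 / 115100895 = -15719.57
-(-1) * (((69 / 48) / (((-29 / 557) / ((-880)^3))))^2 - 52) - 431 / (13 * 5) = 19352429170146575356794949 / 54665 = 354018643924752133116.16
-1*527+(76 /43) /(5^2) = -566449 /1075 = -526.93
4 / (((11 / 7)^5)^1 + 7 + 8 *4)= 16807 / 204131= 0.08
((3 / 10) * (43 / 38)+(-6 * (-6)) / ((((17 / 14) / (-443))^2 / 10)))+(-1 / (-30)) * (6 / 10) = 26309926133387 / 549100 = 47914635.10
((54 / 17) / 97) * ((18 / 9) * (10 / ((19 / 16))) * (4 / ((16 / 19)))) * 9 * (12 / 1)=282.94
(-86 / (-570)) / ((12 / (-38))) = -43 / 90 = -0.48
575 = 575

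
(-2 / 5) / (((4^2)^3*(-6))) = 1 / 61440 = 0.00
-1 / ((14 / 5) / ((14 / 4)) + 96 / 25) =-25 / 116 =-0.22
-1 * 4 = -4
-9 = -9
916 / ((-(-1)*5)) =183.20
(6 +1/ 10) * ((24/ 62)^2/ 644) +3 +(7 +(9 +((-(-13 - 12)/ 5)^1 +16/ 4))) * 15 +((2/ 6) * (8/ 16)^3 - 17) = 6703313677/ 18566520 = 361.04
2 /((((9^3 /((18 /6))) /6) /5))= 20 /81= 0.25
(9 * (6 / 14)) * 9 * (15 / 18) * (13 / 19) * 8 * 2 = 42120 / 133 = 316.69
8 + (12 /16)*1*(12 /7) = 65 /7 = 9.29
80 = 80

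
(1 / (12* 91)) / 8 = 0.00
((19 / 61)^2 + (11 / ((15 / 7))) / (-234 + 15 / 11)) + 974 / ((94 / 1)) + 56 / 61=76224432421 / 6713037495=11.35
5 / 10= 1 / 2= 0.50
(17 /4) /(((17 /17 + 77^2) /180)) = 0.13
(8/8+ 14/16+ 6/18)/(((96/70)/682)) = 1098.19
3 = 3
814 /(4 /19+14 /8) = 61864 /149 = 415.19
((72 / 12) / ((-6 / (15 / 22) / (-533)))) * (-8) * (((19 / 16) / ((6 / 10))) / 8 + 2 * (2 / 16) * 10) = -2811575 / 352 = -7987.43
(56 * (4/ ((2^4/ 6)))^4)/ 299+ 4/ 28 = 4567/ 4186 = 1.09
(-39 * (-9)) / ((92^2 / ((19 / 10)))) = 6669 / 84640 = 0.08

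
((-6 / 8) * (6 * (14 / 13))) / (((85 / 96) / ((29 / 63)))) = -2784 / 1105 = -2.52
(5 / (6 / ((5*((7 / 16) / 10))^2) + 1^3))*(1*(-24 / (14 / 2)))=-0.14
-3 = -3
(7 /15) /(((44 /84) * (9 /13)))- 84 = -40943 /495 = -82.71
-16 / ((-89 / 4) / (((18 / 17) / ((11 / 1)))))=1152 / 16643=0.07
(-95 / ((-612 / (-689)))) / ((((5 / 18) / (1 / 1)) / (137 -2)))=-1767285 / 34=-51978.97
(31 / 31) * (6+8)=14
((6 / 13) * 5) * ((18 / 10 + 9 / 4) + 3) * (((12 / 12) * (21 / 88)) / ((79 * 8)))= 8883 / 1446016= 0.01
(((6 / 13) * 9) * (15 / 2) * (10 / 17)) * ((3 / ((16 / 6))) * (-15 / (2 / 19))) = -5194125 / 1768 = -2937.85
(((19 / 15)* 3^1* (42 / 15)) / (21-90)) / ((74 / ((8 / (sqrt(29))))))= -1064* sqrt(29) / 1850925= -0.00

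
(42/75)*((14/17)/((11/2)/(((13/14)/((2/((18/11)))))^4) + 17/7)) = 257097325212/10556949643025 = 0.02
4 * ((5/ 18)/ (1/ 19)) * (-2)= -380/ 9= -42.22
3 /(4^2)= 3 /16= 0.19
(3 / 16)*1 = 3 / 16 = 0.19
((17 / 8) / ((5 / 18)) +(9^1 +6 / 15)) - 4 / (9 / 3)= 943 / 60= 15.72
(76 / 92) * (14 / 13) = 266 / 299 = 0.89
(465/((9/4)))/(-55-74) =-620/387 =-1.60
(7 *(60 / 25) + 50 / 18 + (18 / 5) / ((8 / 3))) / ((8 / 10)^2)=18835 / 576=32.70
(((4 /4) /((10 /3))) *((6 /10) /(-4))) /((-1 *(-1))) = -9 /200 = -0.04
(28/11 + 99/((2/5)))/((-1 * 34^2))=-5501/25432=-0.22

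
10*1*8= 80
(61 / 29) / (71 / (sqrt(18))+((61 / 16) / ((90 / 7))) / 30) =-1125230400 / 15156870232459+1347114240000 * sqrt(2) / 15156870232459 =0.13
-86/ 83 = -1.04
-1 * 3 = -3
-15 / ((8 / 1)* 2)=-15 / 16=-0.94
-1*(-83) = 83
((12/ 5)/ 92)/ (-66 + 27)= -1/ 1495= -0.00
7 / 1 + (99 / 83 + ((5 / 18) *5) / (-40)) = 97505 / 11952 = 8.16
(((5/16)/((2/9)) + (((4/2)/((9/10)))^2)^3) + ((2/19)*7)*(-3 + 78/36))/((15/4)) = 7833595483/242337096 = 32.33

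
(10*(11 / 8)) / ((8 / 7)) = 385 / 32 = 12.03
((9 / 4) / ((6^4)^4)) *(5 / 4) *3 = 0.00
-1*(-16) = 16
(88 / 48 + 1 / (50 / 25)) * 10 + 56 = 238 / 3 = 79.33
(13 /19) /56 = 13 /1064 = 0.01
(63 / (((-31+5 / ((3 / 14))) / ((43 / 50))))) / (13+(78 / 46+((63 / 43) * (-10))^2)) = -15026823 / 487683100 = -0.03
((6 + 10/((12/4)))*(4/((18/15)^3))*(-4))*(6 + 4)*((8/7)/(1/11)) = -10864.20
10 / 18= 5 / 9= 0.56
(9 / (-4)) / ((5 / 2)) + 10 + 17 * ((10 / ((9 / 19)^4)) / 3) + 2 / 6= 223402463 / 196830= 1135.00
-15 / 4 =-3.75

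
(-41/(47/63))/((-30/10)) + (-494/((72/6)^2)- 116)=-342161/3384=-101.11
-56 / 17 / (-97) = 56 / 1649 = 0.03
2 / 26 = 1 / 13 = 0.08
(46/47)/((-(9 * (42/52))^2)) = -0.02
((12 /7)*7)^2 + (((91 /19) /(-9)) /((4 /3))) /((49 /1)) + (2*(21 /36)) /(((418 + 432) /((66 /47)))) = 4590536171 /31880100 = 143.99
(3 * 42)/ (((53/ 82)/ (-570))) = -111117.74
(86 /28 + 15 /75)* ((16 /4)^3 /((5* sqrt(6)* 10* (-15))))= -1832* sqrt(6) /39375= -0.11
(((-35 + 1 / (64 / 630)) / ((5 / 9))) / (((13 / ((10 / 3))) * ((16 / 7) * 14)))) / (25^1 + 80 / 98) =-1029 / 73216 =-0.01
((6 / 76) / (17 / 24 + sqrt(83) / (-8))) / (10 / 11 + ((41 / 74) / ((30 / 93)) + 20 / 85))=-7472520 * sqrt(83) / 1723156987- 42344280 / 1723156987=-0.06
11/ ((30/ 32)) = 176/ 15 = 11.73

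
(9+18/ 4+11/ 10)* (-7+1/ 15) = -7592/ 75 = -101.23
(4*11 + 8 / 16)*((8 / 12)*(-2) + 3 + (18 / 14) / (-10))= 28747 / 420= 68.45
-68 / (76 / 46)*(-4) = 3128 / 19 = 164.63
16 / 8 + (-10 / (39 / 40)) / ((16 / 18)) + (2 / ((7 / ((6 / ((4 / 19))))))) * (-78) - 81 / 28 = -647.57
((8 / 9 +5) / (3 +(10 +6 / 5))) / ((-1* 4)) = -265 / 2556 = -0.10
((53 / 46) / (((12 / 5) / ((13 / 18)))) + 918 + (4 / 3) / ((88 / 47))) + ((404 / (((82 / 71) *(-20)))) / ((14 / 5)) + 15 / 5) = 28727157037 / 31367952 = 915.81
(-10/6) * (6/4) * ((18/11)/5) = -9/11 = -0.82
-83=-83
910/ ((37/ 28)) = 25480/ 37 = 688.65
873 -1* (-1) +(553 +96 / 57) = 27145 / 19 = 1428.68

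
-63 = -63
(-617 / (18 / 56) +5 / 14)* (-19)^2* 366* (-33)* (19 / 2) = 1112945105591 / 14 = 79496078970.79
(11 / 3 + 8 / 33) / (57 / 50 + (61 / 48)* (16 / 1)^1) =6450 / 35431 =0.18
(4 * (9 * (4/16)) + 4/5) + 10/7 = 393/35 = 11.23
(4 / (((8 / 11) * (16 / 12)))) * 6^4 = 5346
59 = 59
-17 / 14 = -1.21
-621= -621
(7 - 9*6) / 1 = -47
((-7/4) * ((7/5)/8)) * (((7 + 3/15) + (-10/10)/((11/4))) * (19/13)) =-43757/14300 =-3.06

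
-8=-8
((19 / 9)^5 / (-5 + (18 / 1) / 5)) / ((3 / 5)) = -61902475 / 1240029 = -49.92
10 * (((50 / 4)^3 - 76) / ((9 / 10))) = 375425 / 18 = 20856.94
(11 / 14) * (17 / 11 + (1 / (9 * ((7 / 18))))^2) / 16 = 877 / 10976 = 0.08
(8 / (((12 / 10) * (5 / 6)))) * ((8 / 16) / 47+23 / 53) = 8860 / 2491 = 3.56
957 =957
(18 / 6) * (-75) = -225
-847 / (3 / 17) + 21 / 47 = -4799.22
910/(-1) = -910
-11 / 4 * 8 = -22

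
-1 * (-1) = 1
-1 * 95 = -95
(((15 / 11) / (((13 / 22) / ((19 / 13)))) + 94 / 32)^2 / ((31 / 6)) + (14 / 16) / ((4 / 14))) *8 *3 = 3661533537 / 14166256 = 258.47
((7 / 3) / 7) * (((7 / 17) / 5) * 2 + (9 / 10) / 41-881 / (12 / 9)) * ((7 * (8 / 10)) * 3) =-64457771 / 17425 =-3699.15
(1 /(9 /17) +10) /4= 107 /36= 2.97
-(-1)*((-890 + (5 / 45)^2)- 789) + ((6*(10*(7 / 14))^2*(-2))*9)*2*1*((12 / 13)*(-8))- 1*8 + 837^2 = 777913159 / 1053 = 738758.94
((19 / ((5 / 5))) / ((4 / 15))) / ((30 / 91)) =1729 / 8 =216.12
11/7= 1.57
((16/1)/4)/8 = 1/2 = 0.50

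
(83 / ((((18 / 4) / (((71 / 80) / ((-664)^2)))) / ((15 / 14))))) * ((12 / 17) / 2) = 71 / 5057024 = 0.00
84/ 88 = 21/ 22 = 0.95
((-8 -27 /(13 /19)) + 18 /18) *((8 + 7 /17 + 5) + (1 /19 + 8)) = -4187532 /4199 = -997.27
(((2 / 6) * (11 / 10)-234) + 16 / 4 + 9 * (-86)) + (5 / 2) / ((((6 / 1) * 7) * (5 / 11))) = -421471 / 420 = -1003.50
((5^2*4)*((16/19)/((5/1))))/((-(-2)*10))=0.84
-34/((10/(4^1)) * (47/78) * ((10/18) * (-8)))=5967/1175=5.08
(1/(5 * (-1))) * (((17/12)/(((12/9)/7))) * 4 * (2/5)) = -119/50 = -2.38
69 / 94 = 0.73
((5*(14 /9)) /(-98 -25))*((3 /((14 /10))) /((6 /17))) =-425 /1107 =-0.38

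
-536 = -536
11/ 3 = 3.67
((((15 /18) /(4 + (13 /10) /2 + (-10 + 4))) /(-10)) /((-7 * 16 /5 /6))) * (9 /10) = -5 /336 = -0.01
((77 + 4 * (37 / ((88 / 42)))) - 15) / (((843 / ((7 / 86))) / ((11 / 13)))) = 10213 / 942474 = 0.01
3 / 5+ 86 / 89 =1.57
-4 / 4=-1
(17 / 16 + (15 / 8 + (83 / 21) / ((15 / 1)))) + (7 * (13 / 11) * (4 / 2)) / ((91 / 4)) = 217783 / 55440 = 3.93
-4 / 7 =-0.57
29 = 29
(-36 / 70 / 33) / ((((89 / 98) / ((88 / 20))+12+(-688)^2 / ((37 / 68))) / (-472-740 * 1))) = 7533792 / 346984954405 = 0.00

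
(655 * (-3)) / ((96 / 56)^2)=-32095 / 48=-668.65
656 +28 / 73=47916 / 73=656.38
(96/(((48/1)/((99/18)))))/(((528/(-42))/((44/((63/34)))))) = -187/9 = -20.78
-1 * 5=-5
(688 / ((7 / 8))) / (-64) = -86 / 7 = -12.29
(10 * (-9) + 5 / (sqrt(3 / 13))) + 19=-71 + 5 * sqrt(39) / 3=-60.59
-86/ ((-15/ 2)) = 172/ 15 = 11.47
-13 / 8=-1.62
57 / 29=1.97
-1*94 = -94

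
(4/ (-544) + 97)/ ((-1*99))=-4397/ 4488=-0.98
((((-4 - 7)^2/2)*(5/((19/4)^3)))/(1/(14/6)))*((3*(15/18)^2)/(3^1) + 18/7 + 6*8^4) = 161878.90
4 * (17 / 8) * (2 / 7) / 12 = 0.20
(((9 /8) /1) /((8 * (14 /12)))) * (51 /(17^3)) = 81 /64736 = 0.00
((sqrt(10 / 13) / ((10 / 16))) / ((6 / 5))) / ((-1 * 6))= -0.19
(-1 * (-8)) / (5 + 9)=4 / 7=0.57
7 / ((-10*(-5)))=7 / 50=0.14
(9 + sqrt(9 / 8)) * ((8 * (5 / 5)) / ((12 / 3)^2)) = 3 * sqrt(2) / 8 + 9 / 2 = 5.03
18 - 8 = 10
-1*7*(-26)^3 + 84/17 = 2091628/17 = 123036.94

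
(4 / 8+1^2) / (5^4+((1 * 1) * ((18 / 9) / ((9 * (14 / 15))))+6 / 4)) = 63 / 26323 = 0.00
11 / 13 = 0.85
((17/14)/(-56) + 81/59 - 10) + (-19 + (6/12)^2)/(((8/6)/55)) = -4522023/5782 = -782.09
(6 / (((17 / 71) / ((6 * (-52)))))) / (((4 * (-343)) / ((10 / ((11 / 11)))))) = 332280 / 5831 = 56.99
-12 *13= -156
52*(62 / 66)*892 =1437904 / 33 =43572.85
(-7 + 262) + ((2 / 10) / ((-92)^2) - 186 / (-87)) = 315580269 / 1227280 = 257.14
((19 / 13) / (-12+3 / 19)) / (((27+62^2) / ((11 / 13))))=-3971 / 147194775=-0.00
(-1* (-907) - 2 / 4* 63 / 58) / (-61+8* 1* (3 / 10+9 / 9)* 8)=525745 / 12876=40.83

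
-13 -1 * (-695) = 682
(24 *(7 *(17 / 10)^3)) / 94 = 103173 / 11750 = 8.78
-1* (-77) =77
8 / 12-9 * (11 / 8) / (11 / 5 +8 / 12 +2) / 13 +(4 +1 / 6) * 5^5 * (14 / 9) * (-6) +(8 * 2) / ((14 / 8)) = -58121651699 / 478296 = -121518.16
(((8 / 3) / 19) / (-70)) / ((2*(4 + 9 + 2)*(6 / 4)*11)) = -0.00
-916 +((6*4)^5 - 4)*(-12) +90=-95552266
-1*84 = -84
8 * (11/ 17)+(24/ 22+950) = 178822/ 187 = 956.27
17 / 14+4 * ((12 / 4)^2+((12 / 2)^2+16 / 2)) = 213.21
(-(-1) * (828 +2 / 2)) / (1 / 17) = 14093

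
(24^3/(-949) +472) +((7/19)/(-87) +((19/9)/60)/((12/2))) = 774982585601/1694192760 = 457.43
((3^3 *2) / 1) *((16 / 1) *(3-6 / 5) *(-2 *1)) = -15552 / 5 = -3110.40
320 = 320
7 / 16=0.44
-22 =-22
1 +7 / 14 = 1.50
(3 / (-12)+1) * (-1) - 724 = -2899 / 4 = -724.75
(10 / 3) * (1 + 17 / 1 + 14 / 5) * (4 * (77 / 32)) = 2002 / 3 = 667.33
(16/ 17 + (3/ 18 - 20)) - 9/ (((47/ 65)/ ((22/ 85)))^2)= -76781615/ 3830406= -20.05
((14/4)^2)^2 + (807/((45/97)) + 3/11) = 4989253/2640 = 1889.87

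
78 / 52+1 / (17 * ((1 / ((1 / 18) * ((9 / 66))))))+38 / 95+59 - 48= 144743 / 11220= 12.90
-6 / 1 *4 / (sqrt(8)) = -6 *sqrt(2) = -8.49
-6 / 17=-0.35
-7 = -7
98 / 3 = 32.67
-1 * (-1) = 1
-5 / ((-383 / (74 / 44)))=185 / 8426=0.02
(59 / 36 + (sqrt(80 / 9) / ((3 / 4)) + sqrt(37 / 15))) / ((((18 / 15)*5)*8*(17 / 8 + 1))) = sqrt(555) / 2250 + 59 / 5400 + 8*sqrt(5) / 675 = 0.05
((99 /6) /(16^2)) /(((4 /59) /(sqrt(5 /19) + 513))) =1947*sqrt(95) /38912 + 998811 /2048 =488.19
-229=-229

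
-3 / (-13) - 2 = -23 / 13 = -1.77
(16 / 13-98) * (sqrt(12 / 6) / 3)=-1258 * sqrt(2) / 39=-45.62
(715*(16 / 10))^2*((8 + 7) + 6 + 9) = 39262080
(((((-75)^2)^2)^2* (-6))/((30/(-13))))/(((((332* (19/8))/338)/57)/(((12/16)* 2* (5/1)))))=39590653381347656250/83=476995823871658509.04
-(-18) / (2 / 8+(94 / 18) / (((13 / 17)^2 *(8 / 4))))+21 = 711939 / 28687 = 24.82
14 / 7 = 2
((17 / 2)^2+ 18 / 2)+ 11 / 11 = 329 / 4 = 82.25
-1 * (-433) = 433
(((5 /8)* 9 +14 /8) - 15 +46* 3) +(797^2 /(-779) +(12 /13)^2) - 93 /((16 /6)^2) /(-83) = -478363671001 /699330112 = -684.03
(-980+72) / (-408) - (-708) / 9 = 8251 / 102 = 80.89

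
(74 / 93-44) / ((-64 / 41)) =82369 / 2976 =27.68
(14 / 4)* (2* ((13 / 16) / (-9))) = -91 / 144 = -0.63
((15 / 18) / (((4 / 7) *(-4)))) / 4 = -35 / 384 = -0.09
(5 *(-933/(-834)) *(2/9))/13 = 1555/16263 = 0.10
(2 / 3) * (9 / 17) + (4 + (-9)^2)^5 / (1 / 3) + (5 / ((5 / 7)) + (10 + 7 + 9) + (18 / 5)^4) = 141431070498342 / 10625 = 13311159576.31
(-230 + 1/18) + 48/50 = -103043/450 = -228.98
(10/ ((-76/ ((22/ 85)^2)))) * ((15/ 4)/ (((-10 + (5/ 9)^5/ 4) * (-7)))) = -42869574/ 90666540895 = -0.00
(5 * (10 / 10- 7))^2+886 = 1786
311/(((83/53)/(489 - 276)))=3510879/83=42299.75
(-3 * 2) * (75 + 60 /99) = -4990 /11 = -453.64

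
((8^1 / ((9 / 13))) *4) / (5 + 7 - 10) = 208 / 9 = 23.11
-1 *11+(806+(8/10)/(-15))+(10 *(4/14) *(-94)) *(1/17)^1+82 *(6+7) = 16467949/8925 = 1845.15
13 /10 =1.30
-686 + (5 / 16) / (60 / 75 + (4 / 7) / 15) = -965363 / 1408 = -685.63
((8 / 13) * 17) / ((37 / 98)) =13328 / 481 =27.71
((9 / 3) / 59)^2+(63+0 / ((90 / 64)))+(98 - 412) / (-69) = 67.55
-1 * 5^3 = -125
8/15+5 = 83/15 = 5.53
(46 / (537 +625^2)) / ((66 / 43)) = 989 / 12908346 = 0.00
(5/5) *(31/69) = 31/69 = 0.45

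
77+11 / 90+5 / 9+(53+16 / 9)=11921 / 90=132.46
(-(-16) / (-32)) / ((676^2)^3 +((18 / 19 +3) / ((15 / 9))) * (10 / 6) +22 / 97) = -1843 / 351751134254960516122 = -0.00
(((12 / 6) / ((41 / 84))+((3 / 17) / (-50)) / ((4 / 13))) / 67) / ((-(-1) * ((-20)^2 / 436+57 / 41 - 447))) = -62086509 / 452713774000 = -0.00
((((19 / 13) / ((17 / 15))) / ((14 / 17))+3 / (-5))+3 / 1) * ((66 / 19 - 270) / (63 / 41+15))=-62442918 / 976885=-63.92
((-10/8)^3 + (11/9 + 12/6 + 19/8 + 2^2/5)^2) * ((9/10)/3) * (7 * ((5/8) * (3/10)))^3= 433096153/16384000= 26.43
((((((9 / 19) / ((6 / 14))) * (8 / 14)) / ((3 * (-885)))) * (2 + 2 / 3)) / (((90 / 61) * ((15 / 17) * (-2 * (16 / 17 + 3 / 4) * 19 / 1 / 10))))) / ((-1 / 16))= -18052096 / 14880013875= -0.00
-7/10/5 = -7/50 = -0.14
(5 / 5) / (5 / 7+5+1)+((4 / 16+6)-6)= 75 / 188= 0.40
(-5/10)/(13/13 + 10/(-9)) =9/2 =4.50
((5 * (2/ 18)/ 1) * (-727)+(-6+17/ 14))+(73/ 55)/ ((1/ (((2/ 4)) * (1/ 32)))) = -90623081/ 221760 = -408.65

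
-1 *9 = -9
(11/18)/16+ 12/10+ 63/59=195917/84960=2.31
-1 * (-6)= 6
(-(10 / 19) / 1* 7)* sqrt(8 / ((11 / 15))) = -140* sqrt(330) / 209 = -12.17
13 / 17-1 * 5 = -72 / 17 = -4.24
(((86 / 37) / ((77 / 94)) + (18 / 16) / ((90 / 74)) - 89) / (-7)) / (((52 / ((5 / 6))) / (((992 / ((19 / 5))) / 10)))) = 100374559 / 19703684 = 5.09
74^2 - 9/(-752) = 5476.01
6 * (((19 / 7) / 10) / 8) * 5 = 1.02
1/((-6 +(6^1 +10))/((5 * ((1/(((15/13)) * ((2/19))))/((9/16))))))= 988/135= 7.32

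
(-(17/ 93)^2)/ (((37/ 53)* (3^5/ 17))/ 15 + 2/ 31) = -1301945/ 28434843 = -0.05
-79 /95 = -0.83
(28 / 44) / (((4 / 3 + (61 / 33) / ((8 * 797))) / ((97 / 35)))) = 1.32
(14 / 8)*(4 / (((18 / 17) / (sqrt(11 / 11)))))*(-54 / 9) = -119 / 3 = -39.67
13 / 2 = 6.50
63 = 63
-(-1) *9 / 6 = 3 / 2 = 1.50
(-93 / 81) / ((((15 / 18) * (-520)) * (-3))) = -0.00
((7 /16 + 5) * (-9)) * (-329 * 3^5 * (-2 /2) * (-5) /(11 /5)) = 1564962525 /176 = 8891832.53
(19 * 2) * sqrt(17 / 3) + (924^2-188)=38 * sqrt(51) / 3 + 853588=853678.46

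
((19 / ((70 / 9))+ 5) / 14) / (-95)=-521 / 93100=-0.01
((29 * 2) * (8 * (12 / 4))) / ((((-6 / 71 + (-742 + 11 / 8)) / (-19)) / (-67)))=-335501696 / 140241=-2392.32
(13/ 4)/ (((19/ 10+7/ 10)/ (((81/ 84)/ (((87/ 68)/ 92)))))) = 17595/ 203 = 86.67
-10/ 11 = -0.91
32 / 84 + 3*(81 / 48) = 5.44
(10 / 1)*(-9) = -90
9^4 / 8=6561 / 8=820.12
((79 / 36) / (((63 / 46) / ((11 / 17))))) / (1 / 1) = 19987 / 19278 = 1.04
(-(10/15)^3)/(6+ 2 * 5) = -1/54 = -0.02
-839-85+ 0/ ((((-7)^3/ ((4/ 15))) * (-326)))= -924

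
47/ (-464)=-47/ 464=-0.10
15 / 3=5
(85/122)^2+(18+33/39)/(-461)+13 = 13.44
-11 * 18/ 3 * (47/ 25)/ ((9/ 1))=-1034/ 75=-13.79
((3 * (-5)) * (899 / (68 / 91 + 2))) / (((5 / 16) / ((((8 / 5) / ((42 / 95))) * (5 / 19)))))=-373984 / 25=-14959.36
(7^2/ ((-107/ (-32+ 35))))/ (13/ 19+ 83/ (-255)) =-3.83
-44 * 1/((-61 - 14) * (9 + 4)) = 44/975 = 0.05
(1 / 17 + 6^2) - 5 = 528 / 17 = 31.06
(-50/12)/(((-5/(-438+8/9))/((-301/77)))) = 1423.92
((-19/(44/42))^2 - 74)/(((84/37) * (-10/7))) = -913049/11616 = -78.60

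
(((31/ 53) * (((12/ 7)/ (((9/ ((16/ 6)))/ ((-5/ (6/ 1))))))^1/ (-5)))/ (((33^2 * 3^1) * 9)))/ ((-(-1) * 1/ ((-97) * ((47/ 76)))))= -0.00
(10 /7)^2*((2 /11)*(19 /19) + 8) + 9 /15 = 46617 /2695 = 17.30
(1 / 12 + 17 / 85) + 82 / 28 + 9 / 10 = 1727 / 420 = 4.11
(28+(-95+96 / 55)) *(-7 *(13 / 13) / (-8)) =-57.10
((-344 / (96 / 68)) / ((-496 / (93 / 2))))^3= 390617891 / 32768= 11920.71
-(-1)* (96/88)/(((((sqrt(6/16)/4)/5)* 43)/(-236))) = -37760* sqrt(6)/473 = -195.54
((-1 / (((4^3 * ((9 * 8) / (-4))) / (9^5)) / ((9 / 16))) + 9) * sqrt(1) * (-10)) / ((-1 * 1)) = 387405 / 1024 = 378.33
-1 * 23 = -23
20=20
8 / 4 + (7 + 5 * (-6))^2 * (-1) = -527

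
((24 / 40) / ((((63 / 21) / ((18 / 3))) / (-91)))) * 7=-3822 / 5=-764.40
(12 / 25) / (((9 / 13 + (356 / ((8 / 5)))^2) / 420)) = 52416 / 12871805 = 0.00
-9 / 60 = -0.15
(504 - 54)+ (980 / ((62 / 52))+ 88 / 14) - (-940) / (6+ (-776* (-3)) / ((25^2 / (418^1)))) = 135540694448 / 105988659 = 1278.82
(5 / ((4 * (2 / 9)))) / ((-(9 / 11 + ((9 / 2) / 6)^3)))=-440 / 97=-4.54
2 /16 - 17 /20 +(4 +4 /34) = 2307 /680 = 3.39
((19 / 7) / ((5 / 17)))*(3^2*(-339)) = -985473 / 35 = -28156.37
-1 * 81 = -81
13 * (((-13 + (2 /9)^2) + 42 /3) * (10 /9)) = 11050 /729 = 15.16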